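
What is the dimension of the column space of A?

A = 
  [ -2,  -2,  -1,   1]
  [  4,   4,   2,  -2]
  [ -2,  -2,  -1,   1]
Row reduce:
R2 → R2 + (2)·R1
R3 → R3 - (1)·R1
REF = 
  [ -2,  -2,  -1,   1]
  [  0,   0,   0,   0]
  [  0,   0,   0,   0]
Pivot columns: 1 → 1 pivot.
dim(Col(A)) = number of pivot columns = 1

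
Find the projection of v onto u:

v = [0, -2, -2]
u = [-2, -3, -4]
v·u = (0)(-2) + (-2)(-3) + (-2)(-4) = 14
u·u = (-2)² + (-3)² + (-4)² = 29
proj_u(v) = (v·u / u·u) × u = (14/29) × u

proj_u(v) = [-28/29, -42/29, -56/29]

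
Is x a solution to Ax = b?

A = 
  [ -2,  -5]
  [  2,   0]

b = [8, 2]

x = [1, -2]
Yes

Ax = [8, 2] = b ✓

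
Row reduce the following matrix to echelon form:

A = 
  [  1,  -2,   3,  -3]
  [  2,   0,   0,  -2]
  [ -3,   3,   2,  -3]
Row operations:
R2 → R2 - (2)·R1
R3 → R3 + (3)·R1
R3 → R3 + (3/4)·R2

Resulting echelon form:
REF = 
  [   1,   -2,    3,   -3]
  [   0,    4,   -6,    4]
  [   0,    0, 13/2,   -9]

Rank = 3 (number of non-zero pivot rows).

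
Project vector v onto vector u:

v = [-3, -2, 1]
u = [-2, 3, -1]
v·u = (-3)(-2) + (-2)(3) + (1)(-1) = -1
u·u = (-2)² + (3)² + (-1)² = 14
proj_u(v) = (v·u / u·u) × u = (-1/14) × u

proj_u(v) = [1/7, -3/14, 1/14]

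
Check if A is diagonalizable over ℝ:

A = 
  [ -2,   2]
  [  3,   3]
Yes

tr(A) = 1, det(A) = -12
Characteristic polynomial: λ² - tr(A)λ + det(A) = λ² - λ - 12
λ² - λ - 12 = (λ + 3)(λ - 4)
Eigenvalues: 4, -3
λ=-3: alg. mult. = 1, geom. mult. = 2 - rank(A - (-3)I) = 2 - 1 = 1
λ=4: alg. mult. = 1, geom. mult. = 2 - rank(A - (4)I) = 2 - 1 = 1
Sum of geometric multiplicities equals n, so A has n independent eigenvectors.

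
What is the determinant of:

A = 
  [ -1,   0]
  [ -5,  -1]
For a 2×2 matrix, det = ad - bc = (-1)(-1) - (0)(-5) = 1

det(A) = 1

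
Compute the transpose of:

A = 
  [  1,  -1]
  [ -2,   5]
Aᵀ = 
  [  1,  -2]
  [ -1,   5]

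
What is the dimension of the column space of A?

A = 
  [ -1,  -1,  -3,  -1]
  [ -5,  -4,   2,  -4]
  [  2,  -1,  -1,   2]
Row reduce:
R2 → R2 - (5)·R1
R3 → R3 + (2)·R1
R3 → R3 + (3)·R2
REF = 
  [ -1,  -1,  -3,  -1]
  [  0,   1,  17,   1]
  [  0,   0,  44,   3]
Pivot columns: 1, 2, 3 → 3 pivots.
dim(Col(A)) = number of pivot columns = 3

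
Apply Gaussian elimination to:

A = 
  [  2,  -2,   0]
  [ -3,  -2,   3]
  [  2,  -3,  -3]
Row operations:
R2 → R2 + (3/2)·R1
R3 → R3 - (1)·R1
R3 → R3 - (1/5)·R2

Resulting echelon form:
REF = 
  [    2,    -2,     0]
  [    0,    -5,     3]
  [    0,     0, -18/5]

Rank = 3 (number of non-zero pivot rows).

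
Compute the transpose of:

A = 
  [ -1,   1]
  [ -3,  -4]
Aᵀ = 
  [ -1,  -3]
  [  1,  -4]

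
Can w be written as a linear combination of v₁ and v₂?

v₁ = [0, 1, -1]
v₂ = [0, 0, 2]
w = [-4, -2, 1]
No

Form the augmented matrix and row-reduce:
[v₁|v₂|w] = 
  [  0,   0,  -4]
  [  1,   0,  -2]
  [ -1,   2,   1]
Swap R1 ↔ R2
R3 → R3 + (1)·R1
Swap R2 ↔ R3
REF = 
  [  1,   0,  -2]
  [  0,   2,  -1]
  [  0,   0,  -4]

Row 3 reads [0 0 | -4], i.e. 0 = -4, so the system is inconsistent and w ∉ span{v₁, v₂}.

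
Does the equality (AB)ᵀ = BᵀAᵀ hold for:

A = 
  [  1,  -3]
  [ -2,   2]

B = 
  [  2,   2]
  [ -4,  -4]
Yes

(AB)ᵀ = 
  [ 14, -12]
  [ 14, -12]

BᵀAᵀ = 
  [ 14, -12]
  [ 14, -12]

Both sides are equal — this is the standard identity (AB)ᵀ = BᵀAᵀ, which holds for all A, B.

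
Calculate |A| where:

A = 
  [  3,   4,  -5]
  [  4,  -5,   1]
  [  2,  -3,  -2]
89

Cofactor expansion along row 1:
det(A) = (3)·((-5)(-2) - (1)(-3)) - (4)·((4)(-2) - (1)(2)) + (-5)·((4)(-3) - (-5)(2))
  = (3)(13) - (4)(-10) + (-5)(-2)
  = 89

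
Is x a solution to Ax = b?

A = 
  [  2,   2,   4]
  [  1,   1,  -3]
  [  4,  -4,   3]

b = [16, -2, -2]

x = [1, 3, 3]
No

Ax = [20, -5, 1] ≠ b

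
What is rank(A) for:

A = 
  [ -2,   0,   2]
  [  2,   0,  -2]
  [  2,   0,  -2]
Row reduce:
R2 → R2 + (1)·R1
R3 → R3 + (1)·R1
REF = 
  [ -2,   0,   2]
  [  0,   0,   0]
  [  0,   0,   0]
Pivot columns: 1 → 1 pivot.

rank(A) = 1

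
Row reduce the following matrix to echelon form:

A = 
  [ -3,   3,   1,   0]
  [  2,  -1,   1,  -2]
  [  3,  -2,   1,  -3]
Row operations:
R2 → R2 + (2/3)·R1
R3 → R3 + (1)·R1
R3 → R3 - (1)·R2

Resulting echelon form:
REF = 
  [ -3,   3,   1,   0]
  [  0,   1, 5/3,  -2]
  [  0,   0, 1/3,  -1]

Rank = 3 (number of non-zero pivot rows).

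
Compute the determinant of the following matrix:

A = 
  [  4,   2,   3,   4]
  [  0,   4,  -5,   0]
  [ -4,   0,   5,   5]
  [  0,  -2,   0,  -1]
Cofactor expansion along row 1: det(A) = a₁₁M₁₁ - a₁₂M₁₂ + a₁₃M₁₃ - a₁₄M₁₄

M₁₁ = det[[4, -5, 0]; [0, 5, 5]; [-2, 0, -1]]
  = (4)·((5)(-1) - (5)(0)) - (-5)·((0)(-1) - (5)(-2)) + (0)·((0)(0) - (5)(-2))
  = (4)(-5) - (-5)(10) + (0)(10)
  = 30
M₁₂ = det[[0, -5, 0]; [-4, 5, 5]; [0, 0, -1]]
  = (0)·((5)(-1) - (5)(0)) - (-5)·((-4)(-1) - (5)(0)) + (0)·((-4)(0) - (5)(0))
  = (0)(-5) - (-5)(4) + (0)(0)
  = 20
M₁₃ = det[[0, 4, 0]; [-4, 0, 5]; [0, -2, -1]]
  = (0)·((0)(-1) - (5)(-2)) - (4)·((-4)(-1) - (5)(0)) + (0)·((-4)(-2) - (0)(0))
  = (0)(10) - (4)(4) + (0)(8)
  = -16
M₁₄ = det[[0, 4, -5]; [-4, 0, 5]; [0, -2, 0]]
  = (0)·((0)(0) - (5)(-2)) - (4)·((-4)(0) - (5)(0)) + (-5)·((-4)(-2) - (0)(0))
  = (0)(10) - (4)(0) + (-5)(8)
  = -40

det(A) = (4)(30) - (2)(20) + (3)(-16) - (4)(-40) = 192

det(A) = 192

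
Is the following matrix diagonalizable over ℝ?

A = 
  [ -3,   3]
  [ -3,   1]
No

tr(A) = -2, det(A) = 6
Characteristic polynomial: λ² - tr(A)λ + det(A) = λ² + 2λ + 6
λ² + 2λ + 6 = 0  ⇒  λ = (-2 ± √((2)² - 4·(6)))/2 = (-2 ± √(-20))/2
  = -1 + i√5,  -1 - i√5
Eigenvalues: -1 + i√5, -1 - i√5  (≈ -1 + 2.236i, -1 - 2.236i)
Has complex eigenvalues (not diagonalizable over ℝ).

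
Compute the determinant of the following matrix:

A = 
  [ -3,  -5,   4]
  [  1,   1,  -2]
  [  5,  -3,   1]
38

Cofactor expansion along row 1:
det(A) = (-3)·((1)(1) - (-2)(-3)) - (-5)·((1)(1) - (-2)(5)) + (4)·((1)(-3) - (1)(5))
  = (-3)(-5) - (-5)(11) + (4)(-8)
  = 38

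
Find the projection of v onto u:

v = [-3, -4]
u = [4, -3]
proj_u(v) = [0, 0]

v·u = (-3)(4) + (-4)(-3) = 0
u·u = (4)² + (-3)² = 25
proj_u(v) = (v·u / u·u) × u = (0/25) × u = (0) × u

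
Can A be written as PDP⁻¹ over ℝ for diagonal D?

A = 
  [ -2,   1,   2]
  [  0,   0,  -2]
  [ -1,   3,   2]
No

Characteristic polynomial: det(λI - A) = λ³ + 4λ + 10
By the rational root theorem any rational root is an integer dividing 10; none of those is a root, so p(λ) has no rational roots and hence (being an irreducible cubic) no repeated roots.
Discriminant of the cubic: Δ = -2956
Δ < 0 ⇒ one real eigenvalue and a complex-conjugate pair: λ ≈ 0.7784 + 2.412i, 0.7784 - 2.412i, -1.557
Has complex eigenvalues (not diagonalizable over ℝ).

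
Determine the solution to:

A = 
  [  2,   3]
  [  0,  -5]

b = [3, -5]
x = [0, 1]

Row reduce the augmented matrix [A|b]:
(already in echelon form)
REF = 
  [  2,   3,   3]
  [  0,  -5,  -5]

Back-substitution:
x₂ = (-5) / (-5) = 1
x₁ = (3 - (3)(1)) / 2 = 0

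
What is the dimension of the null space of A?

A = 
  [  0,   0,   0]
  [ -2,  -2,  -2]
nullity(A) = 2

Row reduce:
Swap R1 ↔ R2
REF = 
  [ -2,  -2,  -2]
  [  0,   0,   0]
Pivot columns: 1 → 1 pivot.
rank(A) = 1, so nullity(A) = 3 - 1 = 2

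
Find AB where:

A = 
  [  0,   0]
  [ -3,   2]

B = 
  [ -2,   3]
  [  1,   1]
A is 2×2 and B is 2×2, so AB is 2×2. Each entry is (row of A)·(column of B):
AB[1,1] = (0)(-2) + (0)(1) = 0
AB[1,2] = (0)(3) + (0)(1) = 0
AB[2,1] = (-3)(-2) + (2)(1) = 8
AB[2,2] = (-3)(3) + (2)(1) = -7

AB = 
  [  0,   0]
  [  8,  -7]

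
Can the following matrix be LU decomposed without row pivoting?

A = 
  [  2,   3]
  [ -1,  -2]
Yes.
A[1,1] = 2 ≠ 0, so Gaussian elimination proceeds without a row swap: multiplier ℓ₂₁ = (-1)/(2) = -1/2, and U[2,2] = -2 - (-1/2)(3) = -1/2.
L = 
  [   1,    0]
  [-1/2,    1]
U = 
  [   2,    3]
  [   0, -1/2]
Check row 2 of LU: [(-1/2)(2), (-1/2)(3) + (-1/2)] = [-1, -2] = row 2 of A ✓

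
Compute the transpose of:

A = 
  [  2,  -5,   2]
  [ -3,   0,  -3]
Aᵀ = 
  [  2,  -3]
  [ -5,   0]
  [  2,  -3]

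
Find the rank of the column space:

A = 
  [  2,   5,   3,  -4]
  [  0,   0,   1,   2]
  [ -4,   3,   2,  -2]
dim(Col(A)) = 3

Row reduce:
R3 → R3 + (2)·R1
Swap R2 ↔ R3
REF = 
  [  2,   5,   3,  -4]
  [  0,  13,   8, -10]
  [  0,   0,   1,   2]
Pivot columns: 1, 2, 3 → 3 pivots.
dim(Col(A)) = number of pivot columns = 3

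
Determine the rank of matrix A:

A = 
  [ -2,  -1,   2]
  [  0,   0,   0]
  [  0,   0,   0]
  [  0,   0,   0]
Row reduce:
(no row operations needed)
REF = 
  [ -2,  -1,   2]
  [  0,   0,   0]
  [  0,   0,   0]
  [  0,   0,   0]
Pivot columns: 1 → 1 pivot.

rank(A) = 1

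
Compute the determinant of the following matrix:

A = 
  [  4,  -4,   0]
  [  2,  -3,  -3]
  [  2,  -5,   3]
-48

Cofactor expansion along row 1:
det(A) = (4)·((-3)(3) - (-3)(-5)) - (-4)·((2)(3) - (-3)(2)) + (0)·((2)(-5) - (-3)(2))
  = (4)(-24) - (-4)(12) + (0)(-4)
  = -48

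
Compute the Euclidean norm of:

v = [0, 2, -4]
4.472

||v||₂ = √((0)² + (2)² + (-4)²) = √20 = 4.472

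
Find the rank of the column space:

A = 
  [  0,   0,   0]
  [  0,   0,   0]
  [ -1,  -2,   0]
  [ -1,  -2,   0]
Row reduce:
Swap R1 ↔ R3
R4 → R4 - (1)·R1
REF = 
  [ -1,  -2,   0]
  [  0,   0,   0]
  [  0,   0,   0]
  [  0,   0,   0]
Pivot columns: 1 → 1 pivot.
dim(Col(A)) = number of pivot columns = 1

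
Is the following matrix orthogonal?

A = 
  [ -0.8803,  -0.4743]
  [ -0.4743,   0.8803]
Yes

AᵀA = 
  [  0.9999,   0]
  [  0,   0.9999]
≈ I (equal to I up to the 4-dp rounding of the entries)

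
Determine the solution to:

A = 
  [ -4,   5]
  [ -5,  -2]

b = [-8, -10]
Row reduce the augmented matrix [A|b]:
R2 → R2 - (5/4)·R1
REF = 
  [   -4,     5,    -8]
  [    0, -33/4,     0]

Back-substitution:
x₂ = 0 / (-33/4) = 0
x₁ = (-8 - (5)(0)) / (-4) = 2

x = [2, 0]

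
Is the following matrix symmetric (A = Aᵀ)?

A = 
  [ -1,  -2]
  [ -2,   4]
Yes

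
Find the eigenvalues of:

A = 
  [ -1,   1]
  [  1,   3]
tr(A) = 2, det(A) = -4
Characteristic polynomial: λ² - tr(A)λ + det(A) = λ² - 2λ - 4
λ² - 2λ - 4 = 0  ⇒  λ = (2 ± √((-2)² - 4·(-4)))/2 = (2 ± √(20))/2
  = 1 + √5,  1 - √5

λ = 1 + √5, 1 - √5  (≈ 3.236, -1.236)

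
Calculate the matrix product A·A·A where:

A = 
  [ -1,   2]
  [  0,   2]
A^3 = 
  [ -1,   6]
  [  0,   8]

A² = A·A:
A²[1,1] = (-1)(-1) + (2)(0) = 1
A²[1,2] = (-1)(2) + (2)(2) = 2
A²[2,1] = (0)(-1) + (2)(0) = 0
A²[2,2] = (0)(2) + (2)(2) = 4
A² = 
  [  1,   2]
  [  0,   4]

A^3 = A^2·A:
A^3[1,1] = (1)(-1) + (2)(0) = -1
A^3[1,2] = (1)(2) + (2)(2) = 6
A^3[2,1] = (0)(-1) + (4)(0) = 0
A^3[2,2] = (0)(2) + (4)(2) = 8
A^3 = 
  [ -1,   6]
  [  0,   8]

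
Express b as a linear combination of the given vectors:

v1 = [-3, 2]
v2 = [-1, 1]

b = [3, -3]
c1 = 0, c2 = -3

b = 0·v1 + -3·v2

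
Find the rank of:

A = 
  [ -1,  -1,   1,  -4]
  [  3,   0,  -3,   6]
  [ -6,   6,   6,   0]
rank(A) = 2

Row reduce:
R2 → R2 + (3)·R1
R3 → R3 - (6)·R1
R3 → R3 + (4)·R2
REF = 
  [ -1,  -1,   1,  -4]
  [  0,  -3,   0,  -6]
  [  0,   0,   0,   0]
Pivot columns: 1, 2 → 2 pivots.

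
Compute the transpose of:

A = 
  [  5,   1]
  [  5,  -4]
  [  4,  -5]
Aᵀ = 
  [  5,   5,   4]
  [  1,  -4,  -5]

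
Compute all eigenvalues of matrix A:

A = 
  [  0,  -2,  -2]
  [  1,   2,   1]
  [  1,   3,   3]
λ = 2, (3 + √5)/2, (3 - √5)/2  (≈ 2, 2.618, 0.382)

Characteristic polynomial: det(λI - A) = λ³ - 5λ² + 7λ - 2
Testing integer divisors of the constant term: p(2) = 0, so (λ - 2) is a factor:
p(λ) = (λ - 2)(λ² - 3λ + 1)
λ² - 3λ + 1 = 0  ⇒  λ = (3 ± √((-3)² - 4·(1)))/2 = (3 ± √(5))/2
  = (3 + √5)/2,  (3 - √5)/2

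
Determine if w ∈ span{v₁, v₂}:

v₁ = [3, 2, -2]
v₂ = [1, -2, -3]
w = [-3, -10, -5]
Yes

Form the augmented matrix and row-reduce:
[v₁|v₂|w] = 
  [  3,   1,  -3]
  [  2,  -2, -10]
  [ -2,  -3,  -5]
R2 → R2 - (2/3)·R1
R3 → R3 + (2/3)·R1
R3 → R3 - (7/8)·R2
REF = 
  [   3,    1,   -3]
  [   0, -8/3,   -8]
  [   0,    0,    0]

No row of the form [0 0 | nonzero], so the system is consistent. Back-substitution gives c₁ = -2, c₂ = 3: w = (-2)·v₁ + (3)·v₂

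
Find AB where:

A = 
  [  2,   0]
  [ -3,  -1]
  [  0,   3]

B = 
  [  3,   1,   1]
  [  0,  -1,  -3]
A is 3×2 and B is 2×3, so AB is 3×3. Each entry is (row of A)·(column of B):
AB[1,1] = (2)(3) + (0)(0) = 6
AB[1,2] = (2)(1) + (0)(-1) = 2
AB[1,3] = (2)(1) + (0)(-3) = 2
AB[2,1] = (-3)(3) + (-1)(0) = -9
AB[2,2] = (-3)(1) + (-1)(-1) = -2
AB[2,3] = (-3)(1) + (-1)(-3) = 0
AB[3,1] = (0)(3) + (3)(0) = 0
AB[3,2] = (0)(1) + (3)(-1) = -3
AB[3,3] = (0)(1) + (3)(-3) = -9

AB = 
  [  6,   2,   2]
  [ -9,  -2,   0]
  [  0,  -3,  -9]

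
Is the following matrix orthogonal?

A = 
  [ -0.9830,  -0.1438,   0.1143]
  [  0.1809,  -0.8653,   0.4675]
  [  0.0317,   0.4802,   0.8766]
Yes

AᵀA = 
  [  1,   0,   0]
  [  0,   1,   0]
  [  0,   0,   1]
≈ I (equal to I up to the 4-dp rounding of the entries)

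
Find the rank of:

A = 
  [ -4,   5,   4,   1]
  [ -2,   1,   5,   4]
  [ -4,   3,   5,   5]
Row reduce:
R2 → R2 - (1/2)·R1
R3 → R3 - (1)·R1
R3 → R3 - (4/3)·R2
REF = 
  [  -4,    5,    4,    1]
  [   0, -3/2,    3,  7/2]
  [   0,    0,   -3, -2/3]
Pivot columns: 1, 2, 3 → 3 pivots.

rank(A) = 3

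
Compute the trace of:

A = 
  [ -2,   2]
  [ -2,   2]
0

tr(A) = -2 + 2 = 0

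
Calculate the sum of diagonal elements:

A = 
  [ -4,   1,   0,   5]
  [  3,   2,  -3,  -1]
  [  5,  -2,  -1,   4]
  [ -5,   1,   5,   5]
2

tr(A) = -4 + 2 + -1 + 5 = 2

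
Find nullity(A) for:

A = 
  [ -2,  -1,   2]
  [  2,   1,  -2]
nullity(A) = 2

Row reduce:
R2 → R2 + (1)·R1
REF = 
  [ -2,  -1,   2]
  [  0,   0,   0]
Pivot columns: 1 → 1 pivot.
rank(A) = 1, so nullity(A) = 3 - 1 = 2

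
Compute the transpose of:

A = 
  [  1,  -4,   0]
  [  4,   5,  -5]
Aᵀ = 
  [  1,   4]
  [ -4,   5]
  [  0,  -5]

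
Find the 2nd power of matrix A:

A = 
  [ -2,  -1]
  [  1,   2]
A² = A·A:
A²[1,1] = (-2)(-2) + (-1)(1) = 3
A²[1,2] = (-2)(-1) + (-1)(2) = 0
A²[2,1] = (1)(-2) + (2)(1) = 0
A²[2,2] = (1)(-1) + (2)(2) = 3
A² = 
  [  3,   0]
  [  0,   3]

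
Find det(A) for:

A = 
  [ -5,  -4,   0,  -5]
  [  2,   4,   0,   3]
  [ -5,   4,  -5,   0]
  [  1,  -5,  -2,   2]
165

Cofactor expansion along row 1: det(A) = a₁₁M₁₁ - a₁₂M₁₂ + a₁₃M₁₃ - a₁₄M₁₄

M₁₁ = det[[4, 0, 3]; [4, -5, 0]; [-5, -2, 2]]
  = (4)·((-5)(2) - (0)(-2)) - (0)·((4)(2) - (0)(-5)) + (3)·((4)(-2) - (-5)(-5))
  = (4)(-10) - (0)(8) + (3)(-33)
  = -139
M₁₂ = det[[2, 0, 3]; [-5, -5, 0]; [1, -2, 2]]
  = (2)·((-5)(2) - (0)(-2)) - (0)·((-5)(2) - (0)(1)) + (3)·((-5)(-2) - (-5)(1))
  = (2)(-10) - (0)(-10) + (3)(15)
  = 25
M₁₃ = det[[2, 4, 3]; [-5, 4, 0]; [1, -5, 2]]
  = (2)·((4)(2) - (0)(-5)) - (4)·((-5)(2) - (0)(1)) + (3)·((-5)(-5) - (4)(1))
  = (2)(8) - (4)(-10) + (3)(21)
  = 119
M₁₄ = det[[2, 4, 0]; [-5, 4, -5]; [1, -5, -2]]
  = (2)·((4)(-2) - (-5)(-5)) - (4)·((-5)(-2) - (-5)(1)) + (0)·((-5)(-5) - (4)(1))
  = (2)(-33) - (4)(15) + (0)(21)
  = -126

det(A) = (-5)(-139) - (-4)(25) + (0)(119) - (-5)(-126) = 165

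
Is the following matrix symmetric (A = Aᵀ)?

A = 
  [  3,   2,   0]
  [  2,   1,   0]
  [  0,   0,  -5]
Yes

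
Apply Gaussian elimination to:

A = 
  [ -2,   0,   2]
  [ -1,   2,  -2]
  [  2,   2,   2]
Row operations:
R2 → R2 - (1/2)·R1
R3 → R3 + (1)·R1
R3 → R3 - (1)·R2

Resulting echelon form:
REF = 
  [ -2,   0,   2]
  [  0,   2,  -3]
  [  0,   0,   7]

Rank = 3 (number of non-zero pivot rows).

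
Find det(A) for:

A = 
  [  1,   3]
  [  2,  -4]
For a 2×2 matrix, det = ad - bc = (1)(-4) - (3)(2) = -10

det(A) = -10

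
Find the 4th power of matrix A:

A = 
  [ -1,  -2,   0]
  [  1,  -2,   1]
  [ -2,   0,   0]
A² = A·A:
A²[1,1] = (-1)(-1) + (-2)(1) + (0)(-2) = -1
A²[1,2] = (-1)(-2) + (-2)(-2) + (0)(0) = 6
A²[1,3] = (-1)(0) + (-2)(1) + (0)(0) = -2
A²[2,1] = (1)(-1) + (-2)(1) + (1)(-2) = -5
A²[2,2] = (1)(-2) + (-2)(-2) + (1)(0) = 2
A²[2,3] = (1)(0) + (-2)(1) + (1)(0) = -2
A²[3,1] = (-2)(-1) + (0)(1) + (0)(-2) = 2
A²[3,2] = (-2)(-2) + (0)(-2) + (0)(0) = 4
A²[3,3] = (-2)(0) + (0)(1) + (0)(0) = 0
A² = 
  [ -1,   6,  -2]
  [ -5,   2,  -2]
  [  2,   4,   0]

A^3 = A^2·A:
A^3[1,1] = (-1)(-1) + (6)(1) + (-2)(-2) = 11
A^3[1,2] = (-1)(-2) + (6)(-2) + (-2)(0) = -10
A^3[1,3] = (-1)(0) + (6)(1) + (-2)(0) = 6
A^3[2,1] = (-5)(-1) + (2)(1) + (-2)(-2) = 11
A^3[2,2] = (-5)(-2) + (2)(-2) + (-2)(0) = 6
A^3[2,3] = (-5)(0) + (2)(1) + (-2)(0) = 2
A^3[3,1] = (2)(-1) + (4)(1) + (0)(-2) = 2
A^3[3,2] = (2)(-2) + (4)(-2) + (0)(0) = -12
A^3[3,3] = (2)(0) + (4)(1) + (0)(0) = 4
A^3 = 
  [ 11, -10,   6]
  [ 11,   6,   2]
  [  2, -12,   4]

A^4 = A^3·A:
A^4[1,1] = (11)(-1) + (-10)(1) + (6)(-2) = -33
A^4[1,2] = (11)(-2) + (-10)(-2) + (6)(0) = -2
A^4[1,3] = (11)(0) + (-10)(1) + (6)(0) = -10
A^4[2,1] = (11)(-1) + (6)(1) + (2)(-2) = -9
A^4[2,2] = (11)(-2) + (6)(-2) + (2)(0) = -34
A^4[2,3] = (11)(0) + (6)(1) + (2)(0) = 6
A^4[3,1] = (2)(-1) + (-12)(1) + (4)(-2) = -22
A^4[3,2] = (2)(-2) + (-12)(-2) + (4)(0) = 20
A^4[3,3] = (2)(0) + (-12)(1) + (4)(0) = -12
A^4 = 
  [-33,  -2, -10]
  [ -9, -34,   6]
  [-22,  20, -12]

Therefore
A^4 = 
  [-33,  -2, -10]
  [ -9, -34,   6]
  [-22,  20, -12]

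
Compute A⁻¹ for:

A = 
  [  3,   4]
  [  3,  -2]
det(A) = (3)(-2) - (4)(3) = -18
For a 2×2 matrix, A⁻¹ = (1/det(A)) · [[d, -b], [-c, a]]
    = (-1/18) · [[-2, -4], [-3, 3]]

A⁻¹ = 
  [ 1/9,  2/9]
  [ 1/6, -1/6]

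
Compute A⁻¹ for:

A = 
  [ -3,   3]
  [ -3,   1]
det(A) = (-3)(1) - (3)(-3) = 6
For a 2×2 matrix, A⁻¹ = (1/det(A)) · [[d, -b], [-c, a]]
    = (1/6) · [[1, -3], [3, -3]]

A⁻¹ = 
  [ 1/6, -1/2]
  [ 1/2, -1/2]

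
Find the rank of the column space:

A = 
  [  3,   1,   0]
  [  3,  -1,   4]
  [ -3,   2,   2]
dim(Col(A)) = 3

Row reduce:
R2 → R2 - (1)·R1
R3 → R3 + (1)·R1
R3 → R3 + (3/2)·R2
REF = 
  [  3,   1,   0]
  [  0,  -2,   4]
  [  0,   0,   8]
Pivot columns: 1, 2, 3 → 3 pivots.
dim(Col(A)) = number of pivot columns = 3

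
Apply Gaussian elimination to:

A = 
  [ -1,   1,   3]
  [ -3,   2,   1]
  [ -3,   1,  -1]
Row operations:
R2 → R2 - (3)·R1
R3 → R3 - (3)·R1
R3 → R3 - (2)·R2

Resulting echelon form:
REF = 
  [ -1,   1,   3]
  [  0,  -1,  -8]
  [  0,   0,   6]

Rank = 3 (number of non-zero pivot rows).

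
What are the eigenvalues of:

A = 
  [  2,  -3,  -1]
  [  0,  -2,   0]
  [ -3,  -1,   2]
λ = -2, 2 + √3, 2 - √3  (≈ -2, 3.732, 0.2679)

Characteristic polynomial: det(λI - A) = λ³ - 2λ² - 7λ + 2
Testing integer divisors of the constant term: p(-2) = 0, so (λ + 2) is a factor:
p(λ) = (λ + 2)(λ² - 4λ + 1)
λ² - 4λ + 1 = 0  ⇒  λ = (4 ± √((-4)² - 4·(1)))/2 = (4 ± √(12))/2
  = 2 + √3,  2 - √3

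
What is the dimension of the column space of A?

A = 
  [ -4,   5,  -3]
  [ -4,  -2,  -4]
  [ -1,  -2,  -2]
dim(Col(A)) = 3

Row reduce:
R2 → R2 - (1)·R1
R3 → R3 - (1/4)·R1
R3 → R3 - (13/28)·R2
REF = 
  [    -4,      5,     -3]
  [     0,     -7,     -1]
  [     0,      0, -11/14]
Pivot columns: 1, 2, 3 → 3 pivots.
dim(Col(A)) = number of pivot columns = 3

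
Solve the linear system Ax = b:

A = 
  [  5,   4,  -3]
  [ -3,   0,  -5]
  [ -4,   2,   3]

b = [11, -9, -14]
Row reduce the augmented matrix [A|b]:
R2 → R2 + (3/5)·R1
R3 → R3 + (4/5)·R1
R3 → R3 - (13/6)·R2
REF = 
  [    5,     4,    -3,    11]
  [    0,  12/5, -34/5, -12/5]
  [    0,     0,  46/3,     0]

Back-substitution:
x₃ = 0 / (46/3) = 0
x₂ = (-12/5 - (-34/5)(0)) / (12/5) = -1
x₁ = (11 - (4)(-1) - (-3)(0)) / 5 = 3

x = [3, -1, 0]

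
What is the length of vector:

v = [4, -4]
5.657

||v||₂ = √((4)² + (-4)²) = √32 = 5.657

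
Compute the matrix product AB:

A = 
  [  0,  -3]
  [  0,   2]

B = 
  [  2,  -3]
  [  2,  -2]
A is 2×2 and B is 2×2, so AB is 2×2. Each entry is (row of A)·(column of B):
AB[1,1] = (0)(2) + (-3)(2) = -6
AB[1,2] = (0)(-3) + (-3)(-2) = 6
AB[2,1] = (0)(2) + (2)(2) = 4
AB[2,2] = (0)(-3) + (2)(-2) = -4

AB = 
  [ -6,   6]
  [  4,  -4]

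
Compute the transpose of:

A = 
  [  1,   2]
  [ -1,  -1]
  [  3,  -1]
Aᵀ = 
  [  1,  -1,   3]
  [  2,  -1,  -1]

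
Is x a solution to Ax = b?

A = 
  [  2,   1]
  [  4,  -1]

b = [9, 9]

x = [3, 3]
Yes

Ax = [9, 9] = b ✓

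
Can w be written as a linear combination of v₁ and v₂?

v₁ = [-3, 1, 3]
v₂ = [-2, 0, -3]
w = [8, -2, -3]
Yes

Form the augmented matrix and row-reduce:
[v₁|v₂|w] = 
  [ -3,  -2,   8]
  [  1,   0,  -2]
  [  3,  -3,  -3]
R2 → R2 + (1/3)·R1
R3 → R3 + (1)·R1
R3 → R3 - (15/2)·R2
REF = 
  [  -3,   -2,    8]
  [   0, -2/3,  2/3]
  [   0,    0,    0]

No row of the form [0 0 | nonzero], so the system is consistent. Back-substitution gives c₁ = -2, c₂ = -1: w = (-2)·v₁ + (-1)·v₂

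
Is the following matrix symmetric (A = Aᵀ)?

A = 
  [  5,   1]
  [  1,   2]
Yes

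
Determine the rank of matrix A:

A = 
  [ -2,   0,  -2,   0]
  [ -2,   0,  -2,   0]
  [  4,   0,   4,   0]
Row reduce:
R2 → R2 - (1)·R1
R3 → R3 + (2)·R1
REF = 
  [ -2,   0,  -2,   0]
  [  0,   0,   0,   0]
  [  0,   0,   0,   0]
Pivot columns: 1 → 1 pivot.

rank(A) = 1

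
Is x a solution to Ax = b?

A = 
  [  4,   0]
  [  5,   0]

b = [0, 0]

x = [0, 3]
Yes

Ax = [0, 0] = b ✓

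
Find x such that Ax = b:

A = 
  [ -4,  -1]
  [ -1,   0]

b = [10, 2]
x = [-2, -2]

Row reduce the augmented matrix [A|b]:
R2 → R2 - (1/4)·R1
REF = 
  [  -4,   -1,   10]
  [   0,  1/4, -1/2]

Back-substitution:
x₂ = (-1/2) / (1/4) = -2
x₁ = (10 - (-1)(-2)) / (-4) = -2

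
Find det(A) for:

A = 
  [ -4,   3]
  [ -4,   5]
-8

For a 2×2 matrix, det = ad - bc = (-4)(5) - (3)(-4) = -8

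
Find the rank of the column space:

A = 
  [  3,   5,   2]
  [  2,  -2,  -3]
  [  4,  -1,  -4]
dim(Col(A)) = 3

Row reduce:
R2 → R2 - (2/3)·R1
R3 → R3 - (4/3)·R1
R3 → R3 - (23/16)·R2
REF = 
  [    3,     5,     2]
  [    0, -16/3, -13/3]
  [    0,     0, -7/16]
Pivot columns: 1, 2, 3 → 3 pivots.
dim(Col(A)) = number of pivot columns = 3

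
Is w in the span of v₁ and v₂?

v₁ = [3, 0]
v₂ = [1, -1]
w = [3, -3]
Yes

Form the augmented matrix and row-reduce:
[v₁|v₂|w] = 
  [  3,   1,   3]
  [  0,  -1,  -3]
(already in echelon form — no row operations needed)

No row of the form [0 0 | nonzero], so the system is consistent. Back-substitution gives c₁ = 0, c₂ = 3: w = (0)·v₁ + (3)·v₂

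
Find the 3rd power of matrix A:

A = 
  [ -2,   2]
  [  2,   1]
A² = A·A:
A²[1,1] = (-2)(-2) + (2)(2) = 8
A²[1,2] = (-2)(2) + (2)(1) = -2
A²[2,1] = (2)(-2) + (1)(2) = -2
A²[2,2] = (2)(2) + (1)(1) = 5
A² = 
  [  8,  -2]
  [ -2,   5]

A^3 = A^2·A:
A^3[1,1] = (8)(-2) + (-2)(2) = -20
A^3[1,2] = (8)(2) + (-2)(1) = 14
A^3[2,1] = (-2)(-2) + (5)(2) = 14
A^3[2,2] = (-2)(2) + (5)(1) = 1
A^3 = 
  [-20,  14]
  [ 14,   1]

Therefore
A^3 = 
  [-20,  14]
  [ 14,   1]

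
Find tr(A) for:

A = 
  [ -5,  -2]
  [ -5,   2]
-3

tr(A) = -5 + 2 = -3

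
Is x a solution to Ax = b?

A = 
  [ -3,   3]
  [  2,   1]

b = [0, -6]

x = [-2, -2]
Yes

Ax = [0, -6] = b ✓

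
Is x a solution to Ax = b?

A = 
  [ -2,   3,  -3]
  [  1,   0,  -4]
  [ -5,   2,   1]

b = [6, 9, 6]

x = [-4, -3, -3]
No

Ax = [8, 8, 11] ≠ b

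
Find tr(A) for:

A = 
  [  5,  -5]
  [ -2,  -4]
1

tr(A) = 5 + -4 = 1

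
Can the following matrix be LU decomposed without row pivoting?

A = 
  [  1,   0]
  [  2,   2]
Yes.
A[1,1] = 1 ≠ 0, so Gaussian elimination proceeds without a row swap: multiplier ℓ₂₁ = (2)/(1) = 2, and U[2,2] = 2 - (2)(0) = 2.
L = 
  [  1,   0]
  [  2,   1]
U = 
  [  1,   0]
  [  0,   2]
Check row 2 of LU: [(2)(1), (2)(0) + 2] = [2, 2] = row 2 of A ✓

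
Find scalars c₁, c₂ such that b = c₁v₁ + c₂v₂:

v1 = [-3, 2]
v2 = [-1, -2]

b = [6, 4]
c1 = -1, c2 = -3

b = -1·v1 + -3·v2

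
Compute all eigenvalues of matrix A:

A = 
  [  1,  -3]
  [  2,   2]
λ = (3 + i√23)/2, (3 - i√23)/2  (≈ 1.5 + 2.398i, 1.5 - 2.398i)

tr(A) = 3, det(A) = 8
Characteristic polynomial: λ² - tr(A)λ + det(A) = λ² - 3λ + 8
λ² - 3λ + 8 = 0  ⇒  λ = (3 ± √((-3)² - 4·(8)))/2 = (3 ± √(-23))/2
  = (3 + i√23)/2,  (3 - i√23)/2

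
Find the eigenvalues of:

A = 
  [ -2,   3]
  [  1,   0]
tr(A) = -2, det(A) = -3
Characteristic polynomial: λ² - tr(A)λ + det(A) = λ² + 2λ - 3
λ² + 2λ - 3 = (λ + 3)(λ - 1)

λ = 1, -3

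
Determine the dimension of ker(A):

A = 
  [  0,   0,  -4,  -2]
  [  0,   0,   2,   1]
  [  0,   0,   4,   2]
nullity(A) = 3

Row reduce:
R2 → R2 + (1/2)·R1
R3 → R3 + (1)·R1
REF = 
  [  0,   0,  -4,  -2]
  [  0,   0,   0,   0]
  [  0,   0,   0,   0]
Pivot columns: 3 → 1 pivot.
rank(A) = 1, so nullity(A) = 4 - 1 = 3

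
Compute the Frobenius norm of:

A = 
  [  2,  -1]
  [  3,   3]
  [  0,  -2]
||A||_F = 5.196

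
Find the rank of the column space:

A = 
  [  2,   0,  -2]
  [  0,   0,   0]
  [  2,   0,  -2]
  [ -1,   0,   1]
dim(Col(A)) = 1

Row reduce:
R3 → R3 - (1)·R1
R4 → R4 + (1/2)·R1
REF = 
  [  2,   0,  -2]
  [  0,   0,   0]
  [  0,   0,   0]
  [  0,   0,   0]
Pivot columns: 1 → 1 pivot.
dim(Col(A)) = number of pivot columns = 1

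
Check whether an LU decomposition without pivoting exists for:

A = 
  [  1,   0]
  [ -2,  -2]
Yes.
A[1,1] = 1 ≠ 0, so Gaussian elimination proceeds without a row swap: multiplier ℓ₂₁ = (-2)/(1) = -2, and U[2,2] = -2 - (-2)(0) = -2.
L = 
  [  1,   0]
  [ -2,   1]
U = 
  [  1,   0]
  [  0,  -2]
Check row 2 of LU: [(-2)(1), (-2)(0) + (-2)] = [-2, -2] = row 2 of A ✓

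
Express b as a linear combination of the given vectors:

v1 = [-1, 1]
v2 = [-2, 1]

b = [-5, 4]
c1 = 3, c2 = 1

b = 3·v1 + 1·v2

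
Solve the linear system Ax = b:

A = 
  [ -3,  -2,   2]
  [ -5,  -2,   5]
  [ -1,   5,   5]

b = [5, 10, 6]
x = [-1, 0, 1]

Row reduce the augmented matrix [A|b]:
R2 → R2 - (5/3)·R1
R3 → R3 - (1/3)·R1
R3 → R3 - (17/4)·R2
REF = 
  [   -3,    -2,     2,     5]
  [    0,   4/3,   5/3,   5/3]
  [    0,     0, -11/4, -11/4]

Back-substitution:
x₃ = (-11/4) / (-11/4) = 1
x₂ = (5/3 - (5/3)(1)) / (4/3) = 0
x₁ = (5 - (-2)(0) - (2)(1)) / (-3) = -1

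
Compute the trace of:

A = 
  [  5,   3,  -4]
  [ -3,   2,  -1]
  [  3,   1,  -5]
2

tr(A) = 5 + 2 + -5 = 2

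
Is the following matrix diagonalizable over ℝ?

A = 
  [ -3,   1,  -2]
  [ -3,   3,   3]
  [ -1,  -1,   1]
No

Characteristic polynomial: det(λI - A) = λ³ - λ² - 5λ + 30
By the rational root theorem any rational root is an integer dividing 30; none of those is a root, so p(λ) has no rational roots and hence (being an irreducible cubic) no repeated roots.
Discriminant of the cubic: Δ = -20955
Δ < 0 ⇒ one real eigenvalue and a complex-conjugate pair: λ ≈ -3.29, 2.145 + 2.125i, 2.145 - 2.125i
Has complex eigenvalues (not diagonalizable over ℝ).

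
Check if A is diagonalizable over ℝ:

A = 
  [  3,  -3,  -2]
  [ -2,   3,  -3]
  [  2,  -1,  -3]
Yes

Characteristic polynomial: det(λI - A) = λ³ - 3λ² - 14λ - 8
Testing integer divisors of the constant term: p(-2) = 0, so (λ + 2) is a factor:
p(λ) = (λ + 2)(λ² - 5λ - 4)
λ² - 5λ - 4 = 0  ⇒  λ = (5 ± √((-5)² - 4·(-4)))/2 = (5 ± √(41))/2
  = (5 + √41)/2,  (5 - √41)/2
Eigenvalues: -2, (5 + √41)/2, (5 - √41)/2  (≈ -2, 5.702, -0.7016)
The two irrational eigenvalues are distinct (simple), so each has alg. mult. = geom. mult. = 1.
λ=-2: alg. mult. = 1, geom. mult. = 3 - rank(A - (-2)I) = 3 - 2 = 1
Sum of geometric multiplicities equals n, so A has n independent eigenvectors.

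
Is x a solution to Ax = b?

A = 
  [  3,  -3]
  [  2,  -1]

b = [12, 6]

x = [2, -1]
No

Ax = [9, 5] ≠ b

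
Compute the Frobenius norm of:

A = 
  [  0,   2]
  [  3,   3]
||A||_F = 4.69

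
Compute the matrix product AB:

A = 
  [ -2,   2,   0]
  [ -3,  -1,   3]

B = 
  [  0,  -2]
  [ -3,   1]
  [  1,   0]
AB = 
  [ -6,   6]
  [  6,   5]

A is 2×3 and B is 3×2, so AB is 2×2. Each entry is (row of A)·(column of B):
AB[1,1] = (-2)(0) + (2)(-3) + (0)(1) = -6
AB[1,2] = (-2)(-2) + (2)(1) + (0)(0) = 6
AB[2,1] = (-3)(0) + (-1)(-3) + (3)(1) = 6
AB[2,2] = (-3)(-2) + (-1)(1) + (3)(0) = 5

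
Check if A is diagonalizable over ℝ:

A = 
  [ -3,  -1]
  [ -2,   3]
Yes

tr(A) = 0, det(A) = -11
Characteristic polynomial: λ² - tr(A)λ + det(A) = λ² - 11
λ² - 11 = 0  ⇒  λ = (0 ± √((0)² - 4·(-11)))/2 = (0 ± √(44))/2
  = √11,  -√11
Eigenvalues: √11, -√11  (≈ 3.317, -3.317)
The two irrational eigenvalues are distinct (simple), so each has alg. mult. = geom. mult. = 1.
Sum of geometric multiplicities equals n, so A has n independent eigenvectors.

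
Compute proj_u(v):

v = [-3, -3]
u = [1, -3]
v·u = (-3)(1) + (-3)(-3) = 6
u·u = (1)² + (-3)² = 10
proj_u(v) = (v·u / u·u) × u = (6/10) × u = (3/5) × u

proj_u(v) = [3/5, -9/5]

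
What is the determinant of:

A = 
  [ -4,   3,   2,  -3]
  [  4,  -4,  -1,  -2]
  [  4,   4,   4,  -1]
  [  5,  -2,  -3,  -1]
-507

Cofactor expansion along row 1: det(A) = a₁₁M₁₁ - a₁₂M₁₂ + a₁₃M₁₃ - a₁₄M₁₄

M₁₁ = det[[-4, -1, -2]; [4, 4, -1]; [-2, -3, -1]]
  = (-4)·((4)(-1) - (-1)(-3)) - (-1)·((4)(-1) - (-1)(-2)) + (-2)·((4)(-3) - (4)(-2))
  = (-4)(-7) - (-1)(-6) + (-2)(-4)
  = 30
M₁₂ = det[[4, -1, -2]; [4, 4, -1]; [5, -3, -1]]
  = (4)·((4)(-1) - (-1)(-3)) - (-1)·((4)(-1) - (-1)(5)) + (-2)·((4)(-3) - (4)(5))
  = (4)(-7) - (-1)(1) + (-2)(-32)
  = 37
M₁₃ = det[[4, -4, -2]; [4, 4, -1]; [5, -2, -1]]
  = (4)·((4)(-1) - (-1)(-2)) - (-4)·((4)(-1) - (-1)(5)) + (-2)·((4)(-2) - (4)(5))
  = (4)(-6) - (-4)(1) + (-2)(-28)
  = 36
M₁₄ = det[[4, -4, -1]; [4, 4, 4]; [5, -2, -3]]
  = (4)·((4)(-3) - (4)(-2)) - (-4)·((4)(-3) - (4)(5)) + (-1)·((4)(-2) - (4)(5))
  = (4)(-4) - (-4)(-32) + (-1)(-28)
  = -116

det(A) = (-4)(30) - (3)(37) + (2)(36) - (-3)(-116) = -507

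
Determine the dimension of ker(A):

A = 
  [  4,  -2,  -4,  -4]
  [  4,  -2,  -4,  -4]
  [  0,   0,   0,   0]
nullity(A) = 3

Row reduce:
R2 → R2 - (1)·R1
REF = 
  [  4,  -2,  -4,  -4]
  [  0,   0,   0,   0]
  [  0,   0,   0,   0]
Pivot columns: 1 → 1 pivot.
rank(A) = 1, so nullity(A) = 4 - 1 = 3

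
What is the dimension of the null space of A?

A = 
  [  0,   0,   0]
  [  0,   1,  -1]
nullity(A) = 2

Row reduce:
Swap R1 ↔ R2
REF = 
  [  0,   1,  -1]
  [  0,   0,   0]
Pivot columns: 2 → 1 pivot.
rank(A) = 1, so nullity(A) = 3 - 1 = 2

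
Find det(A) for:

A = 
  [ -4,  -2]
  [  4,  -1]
For a 2×2 matrix, det = ad - bc = (-4)(-1) - (-2)(4) = 12

det(A) = 12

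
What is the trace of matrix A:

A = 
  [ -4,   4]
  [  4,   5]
1

tr(A) = -4 + 5 = 1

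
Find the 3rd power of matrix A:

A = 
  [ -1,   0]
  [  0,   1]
A² = A·A:
A²[1,1] = (-1)(-1) + (0)(0) = 1
A²[1,2] = (-1)(0) + (0)(1) = 0
A²[2,1] = (0)(-1) + (1)(0) = 0
A²[2,2] = (0)(0) + (1)(1) = 1
A² = 
  [  1,   0]
  [  0,   1]

A^3 = A^2·A:
A^3[1,1] = (1)(-1) + (0)(0) = -1
A^3[1,2] = (1)(0) + (0)(1) = 0
A^3[2,1] = (0)(-1) + (1)(0) = 0
A^3[2,2] = (0)(0) + (1)(1) = 1
A^3 = 
  [ -1,   0]
  [  0,   1]

Therefore
A^3 = 
  [ -1,   0]
  [  0,   1]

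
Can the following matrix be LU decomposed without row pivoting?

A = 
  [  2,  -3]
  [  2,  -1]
Yes.
A[1,1] = 2 ≠ 0, so Gaussian elimination proceeds without a row swap: multiplier ℓ₂₁ = (2)/(2) = 1, and U[2,2] = -1 - (1)(-3) = 2.
L = 
  [  1,   0]
  [  1,   1]
U = 
  [  2,  -3]
  [  0,   2]
Check row 2 of LU: [(1)(2), (1)(-3) + 2] = [2, -1] = row 2 of A ✓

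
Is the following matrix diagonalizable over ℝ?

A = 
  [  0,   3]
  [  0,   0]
No

tr(A) = 0, det(A) = 0
Characteristic polynomial: λ² - tr(A)λ + det(A) = λ²
λ² = λ²
Eigenvalues: 0, 0
λ=0: alg. mult. = 2, geom. mult. = 2 - rank(A - (0)I) = 2 - 1 = 1
Sum of geometric multiplicities = 1 < n = 2, so there aren't enough independent eigenvectors.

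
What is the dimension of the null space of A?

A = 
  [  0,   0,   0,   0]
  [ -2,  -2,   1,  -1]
nullity(A) = 3

Row reduce:
Swap R1 ↔ R2
REF = 
  [ -2,  -2,   1,  -1]
  [  0,   0,   0,   0]
Pivot columns: 1 → 1 pivot.
rank(A) = 1, so nullity(A) = 4 - 1 = 3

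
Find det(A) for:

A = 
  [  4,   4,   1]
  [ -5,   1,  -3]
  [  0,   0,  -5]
-120

Cofactor expansion along row 1:
det(A) = (4)·((1)(-5) - (-3)(0)) - (4)·((-5)(-5) - (-3)(0)) + (1)·((-5)(0) - (1)(0))
  = (4)(-5) - (4)(25) + (1)(0)
  = -120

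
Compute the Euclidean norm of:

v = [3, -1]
3.162

||v||₂ = √((3)² + (-1)²) = √10 = 3.162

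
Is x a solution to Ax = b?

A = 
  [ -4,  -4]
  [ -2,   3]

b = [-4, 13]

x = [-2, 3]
Yes

Ax = [-4, 13] = b ✓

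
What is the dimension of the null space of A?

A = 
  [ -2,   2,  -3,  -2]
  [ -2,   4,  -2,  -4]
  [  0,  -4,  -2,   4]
nullity(A) = 2

Row reduce:
R2 → R2 - (1)·R1
R3 → R3 + (2)·R2
REF = 
  [ -2,   2,  -3,  -2]
  [  0,   2,   1,  -2]
  [  0,   0,   0,   0]
Pivot columns: 1, 2 → 2 pivots.
rank(A) = 2, so nullity(A) = 4 - 2 = 2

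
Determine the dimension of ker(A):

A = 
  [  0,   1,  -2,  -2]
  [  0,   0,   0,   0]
nullity(A) = 3

Row reduce:
(no row operations needed)
REF = 
  [  0,   1,  -2,  -2]
  [  0,   0,   0,   0]
Pivot columns: 2 → 1 pivot.
rank(A) = 1, so nullity(A) = 4 - 1 = 3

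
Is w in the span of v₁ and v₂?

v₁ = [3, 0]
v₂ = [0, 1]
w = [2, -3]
Yes

Form the augmented matrix and row-reduce:
[v₁|v₂|w] = 
  [  3,   0,   2]
  [  0,   1,  -3]
(already in echelon form — no row operations needed)

No row of the form [0 0 | nonzero], so the system is consistent. Back-substitution gives c₁ = 2/3, c₂ = -3: w = (2/3)·v₁ + (-3)·v₂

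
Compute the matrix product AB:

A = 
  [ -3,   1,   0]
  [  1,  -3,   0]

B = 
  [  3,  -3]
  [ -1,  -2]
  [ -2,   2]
AB = 
  [-10,   7]
  [  6,   3]

A is 2×3 and B is 3×2, so AB is 2×2. Each entry is (row of A)·(column of B):
AB[1,1] = (-3)(3) + (1)(-1) + (0)(-2) = -10
AB[1,2] = (-3)(-3) + (1)(-2) + (0)(2) = 7
AB[2,1] = (1)(3) + (-3)(-1) + (0)(-2) = 6
AB[2,2] = (1)(-3) + (-3)(-2) + (0)(2) = 3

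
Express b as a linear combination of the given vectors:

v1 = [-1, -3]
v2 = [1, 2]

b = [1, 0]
c1 = 2, c2 = 3

b = 2·v1 + 3·v2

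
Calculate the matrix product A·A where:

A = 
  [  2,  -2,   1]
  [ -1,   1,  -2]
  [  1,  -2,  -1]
A² = A·A:
A²[1,1] = (2)(2) + (-2)(-1) + (1)(1) = 7
A²[1,2] = (2)(-2) + (-2)(1) + (1)(-2) = -8
A²[1,3] = (2)(1) + (-2)(-2) + (1)(-1) = 5
A²[2,1] = (-1)(2) + (1)(-1) + (-2)(1) = -5
A²[2,2] = (-1)(-2) + (1)(1) + (-2)(-2) = 7
A²[2,3] = (-1)(1) + (1)(-2) + (-2)(-1) = -1
A²[3,1] = (1)(2) + (-2)(-1) + (-1)(1) = 3
A²[3,2] = (1)(-2) + (-2)(1) + (-1)(-2) = -2
A²[3,3] = (1)(1) + (-2)(-2) + (-1)(-1) = 6
A² = 
  [  7,  -8,   5]
  [ -5,   7,  -1]
  [  3,  -2,   6]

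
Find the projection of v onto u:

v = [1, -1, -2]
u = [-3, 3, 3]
v·u = (1)(-3) + (-1)(3) + (-2)(3) = -12
u·u = (-3)² + (3)² + (3)² = 27
proj_u(v) = (v·u / u·u) × u = (-12/27) × u = (-4/9) × u

proj_u(v) = [4/3, -4/3, -4/3]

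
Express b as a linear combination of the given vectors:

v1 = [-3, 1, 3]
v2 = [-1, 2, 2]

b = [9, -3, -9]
c1 = -3, c2 = 0

b = -3·v1 + 0·v2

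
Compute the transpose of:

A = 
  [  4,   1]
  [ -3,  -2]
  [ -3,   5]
Aᵀ = 
  [  4,  -3,  -3]
  [  1,  -2,   5]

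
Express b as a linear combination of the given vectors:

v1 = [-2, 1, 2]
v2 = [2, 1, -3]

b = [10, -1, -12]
c1 = -3, c2 = 2

b = -3·v1 + 2·v2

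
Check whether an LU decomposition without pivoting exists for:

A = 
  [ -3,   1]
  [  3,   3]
Yes.
A[1,1] = -3 ≠ 0, so Gaussian elimination proceeds without a row swap: multiplier ℓ₂₁ = (3)/(-3) = -1, and U[2,2] = 3 - (-1)(1) = 4.
L = 
  [  1,   0]
  [ -1,   1]
U = 
  [ -3,   1]
  [  0,   4]
Check row 2 of LU: [(-1)(-3), (-1)(1) + 4] = [3, 3] = row 2 of A ✓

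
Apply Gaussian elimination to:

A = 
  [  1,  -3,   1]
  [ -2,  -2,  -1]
Row operations:
R2 → R2 + (2)·R1

Resulting echelon form:
REF = 
  [  1,  -3,   1]
  [  0,  -8,   1]

Rank = 2 (number of non-zero pivot rows).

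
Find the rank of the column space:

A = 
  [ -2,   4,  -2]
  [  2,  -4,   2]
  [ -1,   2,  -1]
Row reduce:
R2 → R2 + (1)·R1
R3 → R3 - (1/2)·R1
REF = 
  [ -2,   4,  -2]
  [  0,   0,   0]
  [  0,   0,   0]
Pivot columns: 1 → 1 pivot.
dim(Col(A)) = number of pivot columns = 1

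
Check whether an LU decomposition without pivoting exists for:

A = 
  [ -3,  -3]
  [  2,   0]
Yes.
A[1,1] = -3 ≠ 0, so Gaussian elimination proceeds without a row swap: multiplier ℓ₂₁ = (2)/(-3) = -2/3, and U[2,2] = 0 - (-2/3)(-3) = -2.
L = 
  [   1,    0]
  [-2/3,    1]
U = 
  [ -3,  -3]
  [  0,  -2]
Check row 2 of LU: [(-2/3)(-3), (-2/3)(-3) + (-2)] = [2, 0] = row 2 of A ✓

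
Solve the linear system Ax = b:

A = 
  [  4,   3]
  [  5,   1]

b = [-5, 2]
x = [1, -3]

Row reduce the augmented matrix [A|b]:
R2 → R2 - (5/4)·R1
REF = 
  [    4,     3,    -5]
  [    0, -11/4,  33/4]

Back-substitution:
x₂ = (33/4) / (-11/4) = -3
x₁ = (-5 - (3)(-3)) / 4 = 1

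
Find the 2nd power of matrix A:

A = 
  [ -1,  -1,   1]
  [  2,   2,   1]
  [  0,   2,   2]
A² = A·A:
A²[1,1] = (-1)(-1) + (-1)(2) + (1)(0) = -1
A²[1,2] = (-1)(-1) + (-1)(2) + (1)(2) = 1
A²[1,3] = (-1)(1) + (-1)(1) + (1)(2) = 0
A²[2,1] = (2)(-1) + (2)(2) + (1)(0) = 2
A²[2,2] = (2)(-1) + (2)(2) + (1)(2) = 4
A²[2,3] = (2)(1) + (2)(1) + (1)(2) = 6
A²[3,1] = (0)(-1) + (2)(2) + (2)(0) = 4
A²[3,2] = (0)(-1) + (2)(2) + (2)(2) = 8
A²[3,3] = (0)(1) + (2)(1) + (2)(2) = 6
A² = 
  [ -1,   1,   0]
  [  2,   4,   6]
  [  4,   8,   6]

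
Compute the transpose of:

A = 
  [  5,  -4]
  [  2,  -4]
Aᵀ = 
  [  5,   2]
  [ -4,  -4]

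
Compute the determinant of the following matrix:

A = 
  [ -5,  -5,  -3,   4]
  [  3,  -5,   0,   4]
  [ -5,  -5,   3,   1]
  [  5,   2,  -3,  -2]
-735

Cofactor expansion along row 1: det(A) = a₁₁M₁₁ - a₁₂M₁₂ + a₁₃M₁₃ - a₁₄M₁₄

M₁₁ = det[[-5, 0, 4]; [-5, 3, 1]; [2, -3, -2]]
  = (-5)·((3)(-2) - (1)(-3)) - (0)·((-5)(-2) - (1)(2)) + (4)·((-5)(-3) - (3)(2))
  = (-5)(-3) - (0)(8) + (4)(9)
  = 51
M₁₂ = det[[3, 0, 4]; [-5, 3, 1]; [5, -3, -2]]
  = (3)·((3)(-2) - (1)(-3)) - (0)·((-5)(-2) - (1)(5)) + (4)·((-5)(-3) - (3)(5))
  = (3)(-3) - (0)(5) + (4)(0)
  = -9
M₁₃ = det[[3, -5, 4]; [-5, -5, 1]; [5, 2, -2]]
  = (3)·((-5)(-2) - (1)(2)) - (-5)·((-5)(-2) - (1)(5)) + (4)·((-5)(2) - (-5)(5))
  = (3)(8) - (-5)(5) + (4)(15)
  = 109
M₁₄ = det[[3, -5, 0]; [-5, -5, 3]; [5, 2, -3]]
  = (3)·((-5)(-3) - (3)(2)) - (-5)·((-5)(-3) - (3)(5)) + (0)·((-5)(2) - (-5)(5))
  = (3)(9) - (-5)(0) + (0)(15)
  = 27

det(A) = (-5)(51) - (-5)(-9) + (-3)(109) - (4)(27) = -735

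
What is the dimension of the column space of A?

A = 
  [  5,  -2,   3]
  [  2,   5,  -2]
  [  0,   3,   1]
dim(Col(A)) = 3

Row reduce:
R2 → R2 - (2/5)·R1
R3 → R3 - (15/29)·R2
REF = 
  [    5,    -2,     3]
  [    0,  29/5, -16/5]
  [    0,     0, 77/29]
Pivot columns: 1, 2, 3 → 3 pivots.
dim(Col(A)) = number of pivot columns = 3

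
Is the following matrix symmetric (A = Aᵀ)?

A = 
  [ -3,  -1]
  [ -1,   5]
Yes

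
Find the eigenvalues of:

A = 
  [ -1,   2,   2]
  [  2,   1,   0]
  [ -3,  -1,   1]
Characteristic polynomial: det(λI - A) = λ³ - λ² + λ + 3
Testing integer divisors of the constant term: p(-1) = 0, so (λ + 1) is a factor:
p(λ) = (λ + 1)(λ² - 2λ + 3)
λ² - 2λ + 3 = 0  ⇒  λ = (2 ± √((-2)² - 4·(3)))/2 = (2 ± √(-8))/2
  = 1 + i√2,  1 - i√2

λ = -1, 1 + i√2, 1 - i√2  (≈ -1, 1 + 1.414i, 1 - 1.414i)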